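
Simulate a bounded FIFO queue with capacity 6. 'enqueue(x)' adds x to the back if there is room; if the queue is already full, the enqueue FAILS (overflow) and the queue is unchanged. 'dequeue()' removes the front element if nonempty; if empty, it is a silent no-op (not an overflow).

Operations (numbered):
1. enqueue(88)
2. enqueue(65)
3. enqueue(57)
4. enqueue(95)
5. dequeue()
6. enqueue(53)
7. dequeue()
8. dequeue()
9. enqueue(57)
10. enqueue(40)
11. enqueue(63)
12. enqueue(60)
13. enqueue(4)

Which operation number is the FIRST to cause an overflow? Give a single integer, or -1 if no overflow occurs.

1. enqueue(88): size=1
2. enqueue(65): size=2
3. enqueue(57): size=3
4. enqueue(95): size=4
5. dequeue(): size=3
6. enqueue(53): size=4
7. dequeue(): size=3
8. dequeue(): size=2
9. enqueue(57): size=3
10. enqueue(40): size=4
11. enqueue(63): size=5
12. enqueue(60): size=6
13. enqueue(4): size=6=cap → OVERFLOW (fail)

Answer: 13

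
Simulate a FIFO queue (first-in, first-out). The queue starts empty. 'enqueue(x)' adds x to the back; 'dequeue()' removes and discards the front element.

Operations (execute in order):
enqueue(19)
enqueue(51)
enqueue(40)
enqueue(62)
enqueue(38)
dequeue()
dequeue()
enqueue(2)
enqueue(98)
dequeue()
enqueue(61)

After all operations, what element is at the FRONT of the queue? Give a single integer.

enqueue(19): queue = [19]
enqueue(51): queue = [19, 51]
enqueue(40): queue = [19, 51, 40]
enqueue(62): queue = [19, 51, 40, 62]
enqueue(38): queue = [19, 51, 40, 62, 38]
dequeue(): queue = [51, 40, 62, 38]
dequeue(): queue = [40, 62, 38]
enqueue(2): queue = [40, 62, 38, 2]
enqueue(98): queue = [40, 62, 38, 2, 98]
dequeue(): queue = [62, 38, 2, 98]
enqueue(61): queue = [62, 38, 2, 98, 61]

Answer: 62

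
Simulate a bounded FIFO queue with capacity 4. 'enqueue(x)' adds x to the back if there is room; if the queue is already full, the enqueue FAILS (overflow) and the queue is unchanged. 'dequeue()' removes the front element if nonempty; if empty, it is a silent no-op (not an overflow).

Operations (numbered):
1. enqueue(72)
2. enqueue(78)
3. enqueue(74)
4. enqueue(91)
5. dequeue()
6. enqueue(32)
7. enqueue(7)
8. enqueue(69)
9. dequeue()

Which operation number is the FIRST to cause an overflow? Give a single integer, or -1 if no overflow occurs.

Answer: 7

Derivation:
1. enqueue(72): size=1
2. enqueue(78): size=2
3. enqueue(74): size=3
4. enqueue(91): size=4
5. dequeue(): size=3
6. enqueue(32): size=4
7. enqueue(7): size=4=cap → OVERFLOW (fail)
8. enqueue(69): size=4=cap → OVERFLOW (fail)
9. dequeue(): size=3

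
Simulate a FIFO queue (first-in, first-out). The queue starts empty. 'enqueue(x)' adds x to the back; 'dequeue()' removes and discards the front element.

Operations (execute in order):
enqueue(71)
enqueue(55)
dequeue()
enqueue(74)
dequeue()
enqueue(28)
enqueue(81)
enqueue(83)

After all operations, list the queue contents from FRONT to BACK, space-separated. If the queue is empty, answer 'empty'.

enqueue(71): [71]
enqueue(55): [71, 55]
dequeue(): [55]
enqueue(74): [55, 74]
dequeue(): [74]
enqueue(28): [74, 28]
enqueue(81): [74, 28, 81]
enqueue(83): [74, 28, 81, 83]

Answer: 74 28 81 83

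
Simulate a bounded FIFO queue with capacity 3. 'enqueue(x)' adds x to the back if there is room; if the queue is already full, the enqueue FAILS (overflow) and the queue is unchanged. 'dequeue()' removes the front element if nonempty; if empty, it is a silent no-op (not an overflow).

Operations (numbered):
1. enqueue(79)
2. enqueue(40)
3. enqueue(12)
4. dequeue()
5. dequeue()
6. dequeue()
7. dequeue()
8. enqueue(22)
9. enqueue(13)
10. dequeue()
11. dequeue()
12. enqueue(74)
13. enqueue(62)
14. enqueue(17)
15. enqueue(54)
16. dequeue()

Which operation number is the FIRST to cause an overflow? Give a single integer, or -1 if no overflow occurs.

1. enqueue(79): size=1
2. enqueue(40): size=2
3. enqueue(12): size=3
4. dequeue(): size=2
5. dequeue(): size=1
6. dequeue(): size=0
7. dequeue(): empty, no-op, size=0
8. enqueue(22): size=1
9. enqueue(13): size=2
10. dequeue(): size=1
11. dequeue(): size=0
12. enqueue(74): size=1
13. enqueue(62): size=2
14. enqueue(17): size=3
15. enqueue(54): size=3=cap → OVERFLOW (fail)
16. dequeue(): size=2

Answer: 15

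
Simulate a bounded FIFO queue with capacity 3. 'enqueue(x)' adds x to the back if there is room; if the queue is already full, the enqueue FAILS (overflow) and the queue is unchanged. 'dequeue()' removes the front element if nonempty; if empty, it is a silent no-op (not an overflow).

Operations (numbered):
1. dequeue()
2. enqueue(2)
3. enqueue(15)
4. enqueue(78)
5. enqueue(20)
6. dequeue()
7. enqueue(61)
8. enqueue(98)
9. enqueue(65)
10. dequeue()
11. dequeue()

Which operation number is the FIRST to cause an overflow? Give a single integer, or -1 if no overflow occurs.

1. dequeue(): empty, no-op, size=0
2. enqueue(2): size=1
3. enqueue(15): size=2
4. enqueue(78): size=3
5. enqueue(20): size=3=cap → OVERFLOW (fail)
6. dequeue(): size=2
7. enqueue(61): size=3
8. enqueue(98): size=3=cap → OVERFLOW (fail)
9. enqueue(65): size=3=cap → OVERFLOW (fail)
10. dequeue(): size=2
11. dequeue(): size=1

Answer: 5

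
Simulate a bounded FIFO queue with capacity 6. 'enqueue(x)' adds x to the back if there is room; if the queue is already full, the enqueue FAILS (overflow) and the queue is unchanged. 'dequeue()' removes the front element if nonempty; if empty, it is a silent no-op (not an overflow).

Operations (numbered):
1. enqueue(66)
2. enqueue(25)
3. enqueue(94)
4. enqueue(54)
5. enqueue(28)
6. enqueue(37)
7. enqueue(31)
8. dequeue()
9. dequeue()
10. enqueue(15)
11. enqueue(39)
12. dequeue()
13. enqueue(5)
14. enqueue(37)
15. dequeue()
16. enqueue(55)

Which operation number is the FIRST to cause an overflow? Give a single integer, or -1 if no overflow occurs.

1. enqueue(66): size=1
2. enqueue(25): size=2
3. enqueue(94): size=3
4. enqueue(54): size=4
5. enqueue(28): size=5
6. enqueue(37): size=6
7. enqueue(31): size=6=cap → OVERFLOW (fail)
8. dequeue(): size=5
9. dequeue(): size=4
10. enqueue(15): size=5
11. enqueue(39): size=6
12. dequeue(): size=5
13. enqueue(5): size=6
14. enqueue(37): size=6=cap → OVERFLOW (fail)
15. dequeue(): size=5
16. enqueue(55): size=6

Answer: 7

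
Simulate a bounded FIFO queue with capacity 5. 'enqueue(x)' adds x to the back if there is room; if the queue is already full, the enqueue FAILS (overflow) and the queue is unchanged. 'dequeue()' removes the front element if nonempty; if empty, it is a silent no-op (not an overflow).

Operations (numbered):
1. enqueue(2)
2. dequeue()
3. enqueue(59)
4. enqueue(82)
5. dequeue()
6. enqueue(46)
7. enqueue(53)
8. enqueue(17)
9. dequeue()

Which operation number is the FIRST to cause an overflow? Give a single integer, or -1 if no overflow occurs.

1. enqueue(2): size=1
2. dequeue(): size=0
3. enqueue(59): size=1
4. enqueue(82): size=2
5. dequeue(): size=1
6. enqueue(46): size=2
7. enqueue(53): size=3
8. enqueue(17): size=4
9. dequeue(): size=3

Answer: -1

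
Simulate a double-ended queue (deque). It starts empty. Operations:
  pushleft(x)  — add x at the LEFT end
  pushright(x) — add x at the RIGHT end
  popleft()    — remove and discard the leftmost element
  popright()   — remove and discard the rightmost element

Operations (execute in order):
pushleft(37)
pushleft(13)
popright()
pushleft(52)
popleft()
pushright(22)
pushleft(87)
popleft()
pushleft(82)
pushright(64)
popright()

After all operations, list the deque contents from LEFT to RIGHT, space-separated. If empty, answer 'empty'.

Answer: 82 13 22

Derivation:
pushleft(37): [37]
pushleft(13): [13, 37]
popright(): [13]
pushleft(52): [52, 13]
popleft(): [13]
pushright(22): [13, 22]
pushleft(87): [87, 13, 22]
popleft(): [13, 22]
pushleft(82): [82, 13, 22]
pushright(64): [82, 13, 22, 64]
popright(): [82, 13, 22]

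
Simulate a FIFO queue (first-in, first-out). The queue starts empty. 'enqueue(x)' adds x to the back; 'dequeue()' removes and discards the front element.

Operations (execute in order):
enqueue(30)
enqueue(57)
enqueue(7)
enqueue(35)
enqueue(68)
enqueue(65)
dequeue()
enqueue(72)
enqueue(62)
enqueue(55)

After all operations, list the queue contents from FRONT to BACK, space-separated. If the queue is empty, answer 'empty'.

Answer: 57 7 35 68 65 72 62 55

Derivation:
enqueue(30): [30]
enqueue(57): [30, 57]
enqueue(7): [30, 57, 7]
enqueue(35): [30, 57, 7, 35]
enqueue(68): [30, 57, 7, 35, 68]
enqueue(65): [30, 57, 7, 35, 68, 65]
dequeue(): [57, 7, 35, 68, 65]
enqueue(72): [57, 7, 35, 68, 65, 72]
enqueue(62): [57, 7, 35, 68, 65, 72, 62]
enqueue(55): [57, 7, 35, 68, 65, 72, 62, 55]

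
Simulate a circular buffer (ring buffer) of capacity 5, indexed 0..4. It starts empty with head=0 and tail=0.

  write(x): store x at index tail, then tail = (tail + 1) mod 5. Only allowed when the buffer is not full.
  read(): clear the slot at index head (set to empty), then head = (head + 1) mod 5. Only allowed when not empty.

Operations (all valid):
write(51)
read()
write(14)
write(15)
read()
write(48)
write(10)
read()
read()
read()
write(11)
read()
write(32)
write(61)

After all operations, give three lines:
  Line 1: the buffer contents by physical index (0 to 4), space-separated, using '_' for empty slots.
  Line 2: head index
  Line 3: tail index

write(51): buf=[51 _ _ _ _], head=0, tail=1, size=1
read(): buf=[_ _ _ _ _], head=1, tail=1, size=0
write(14): buf=[_ 14 _ _ _], head=1, tail=2, size=1
write(15): buf=[_ 14 15 _ _], head=1, tail=3, size=2
read(): buf=[_ _ 15 _ _], head=2, tail=3, size=1
write(48): buf=[_ _ 15 48 _], head=2, tail=4, size=2
write(10): buf=[_ _ 15 48 10], head=2, tail=0, size=3
read(): buf=[_ _ _ 48 10], head=3, tail=0, size=2
read(): buf=[_ _ _ _ 10], head=4, tail=0, size=1
read(): buf=[_ _ _ _ _], head=0, tail=0, size=0
write(11): buf=[11 _ _ _ _], head=0, tail=1, size=1
read(): buf=[_ _ _ _ _], head=1, tail=1, size=0
write(32): buf=[_ 32 _ _ _], head=1, tail=2, size=1
write(61): buf=[_ 32 61 _ _], head=1, tail=3, size=2

Answer: _ 32 61 _ _
1
3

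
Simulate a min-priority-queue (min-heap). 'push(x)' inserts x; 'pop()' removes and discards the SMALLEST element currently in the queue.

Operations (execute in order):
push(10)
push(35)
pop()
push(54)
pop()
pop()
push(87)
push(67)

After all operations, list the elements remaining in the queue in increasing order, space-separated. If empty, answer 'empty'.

Answer: 67 87

Derivation:
push(10): heap contents = [10]
push(35): heap contents = [10, 35]
pop() → 10: heap contents = [35]
push(54): heap contents = [35, 54]
pop() → 35: heap contents = [54]
pop() → 54: heap contents = []
push(87): heap contents = [87]
push(67): heap contents = [67, 87]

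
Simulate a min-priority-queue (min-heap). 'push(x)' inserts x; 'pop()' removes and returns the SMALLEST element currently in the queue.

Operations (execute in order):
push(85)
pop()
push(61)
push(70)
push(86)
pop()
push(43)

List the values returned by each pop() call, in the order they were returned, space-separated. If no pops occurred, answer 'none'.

Answer: 85 61

Derivation:
push(85): heap contents = [85]
pop() → 85: heap contents = []
push(61): heap contents = [61]
push(70): heap contents = [61, 70]
push(86): heap contents = [61, 70, 86]
pop() → 61: heap contents = [70, 86]
push(43): heap contents = [43, 70, 86]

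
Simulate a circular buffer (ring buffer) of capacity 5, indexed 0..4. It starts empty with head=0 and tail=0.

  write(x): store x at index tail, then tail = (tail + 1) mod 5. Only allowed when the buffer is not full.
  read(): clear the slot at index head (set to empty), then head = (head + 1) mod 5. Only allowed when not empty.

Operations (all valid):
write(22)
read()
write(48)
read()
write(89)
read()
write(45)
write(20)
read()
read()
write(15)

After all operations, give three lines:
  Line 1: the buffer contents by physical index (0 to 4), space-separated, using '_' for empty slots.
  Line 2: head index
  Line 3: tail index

write(22): buf=[22 _ _ _ _], head=0, tail=1, size=1
read(): buf=[_ _ _ _ _], head=1, tail=1, size=0
write(48): buf=[_ 48 _ _ _], head=1, tail=2, size=1
read(): buf=[_ _ _ _ _], head=2, tail=2, size=0
write(89): buf=[_ _ 89 _ _], head=2, tail=3, size=1
read(): buf=[_ _ _ _ _], head=3, tail=3, size=0
write(45): buf=[_ _ _ 45 _], head=3, tail=4, size=1
write(20): buf=[_ _ _ 45 20], head=3, tail=0, size=2
read(): buf=[_ _ _ _ 20], head=4, tail=0, size=1
read(): buf=[_ _ _ _ _], head=0, tail=0, size=0
write(15): buf=[15 _ _ _ _], head=0, tail=1, size=1

Answer: 15 _ _ _ _
0
1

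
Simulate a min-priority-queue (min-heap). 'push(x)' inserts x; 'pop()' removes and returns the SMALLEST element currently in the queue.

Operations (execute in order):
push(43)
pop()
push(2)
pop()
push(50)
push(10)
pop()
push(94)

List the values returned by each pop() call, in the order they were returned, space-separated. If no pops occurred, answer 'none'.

push(43): heap contents = [43]
pop() → 43: heap contents = []
push(2): heap contents = [2]
pop() → 2: heap contents = []
push(50): heap contents = [50]
push(10): heap contents = [10, 50]
pop() → 10: heap contents = [50]
push(94): heap contents = [50, 94]

Answer: 43 2 10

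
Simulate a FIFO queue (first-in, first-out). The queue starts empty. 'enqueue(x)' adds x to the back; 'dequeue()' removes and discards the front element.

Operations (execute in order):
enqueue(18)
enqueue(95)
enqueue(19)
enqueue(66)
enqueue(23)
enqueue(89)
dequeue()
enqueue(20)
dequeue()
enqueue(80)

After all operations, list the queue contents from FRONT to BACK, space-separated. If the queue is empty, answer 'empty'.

enqueue(18): [18]
enqueue(95): [18, 95]
enqueue(19): [18, 95, 19]
enqueue(66): [18, 95, 19, 66]
enqueue(23): [18, 95, 19, 66, 23]
enqueue(89): [18, 95, 19, 66, 23, 89]
dequeue(): [95, 19, 66, 23, 89]
enqueue(20): [95, 19, 66, 23, 89, 20]
dequeue(): [19, 66, 23, 89, 20]
enqueue(80): [19, 66, 23, 89, 20, 80]

Answer: 19 66 23 89 20 80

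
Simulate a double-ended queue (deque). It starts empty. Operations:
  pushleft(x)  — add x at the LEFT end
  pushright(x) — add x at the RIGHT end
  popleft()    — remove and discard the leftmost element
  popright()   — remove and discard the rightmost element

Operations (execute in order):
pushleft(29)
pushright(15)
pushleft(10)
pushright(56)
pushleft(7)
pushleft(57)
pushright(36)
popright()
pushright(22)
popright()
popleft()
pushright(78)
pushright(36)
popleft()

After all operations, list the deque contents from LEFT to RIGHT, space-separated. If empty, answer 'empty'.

Answer: 10 29 15 56 78 36

Derivation:
pushleft(29): [29]
pushright(15): [29, 15]
pushleft(10): [10, 29, 15]
pushright(56): [10, 29, 15, 56]
pushleft(7): [7, 10, 29, 15, 56]
pushleft(57): [57, 7, 10, 29, 15, 56]
pushright(36): [57, 7, 10, 29, 15, 56, 36]
popright(): [57, 7, 10, 29, 15, 56]
pushright(22): [57, 7, 10, 29, 15, 56, 22]
popright(): [57, 7, 10, 29, 15, 56]
popleft(): [7, 10, 29, 15, 56]
pushright(78): [7, 10, 29, 15, 56, 78]
pushright(36): [7, 10, 29, 15, 56, 78, 36]
popleft(): [10, 29, 15, 56, 78, 36]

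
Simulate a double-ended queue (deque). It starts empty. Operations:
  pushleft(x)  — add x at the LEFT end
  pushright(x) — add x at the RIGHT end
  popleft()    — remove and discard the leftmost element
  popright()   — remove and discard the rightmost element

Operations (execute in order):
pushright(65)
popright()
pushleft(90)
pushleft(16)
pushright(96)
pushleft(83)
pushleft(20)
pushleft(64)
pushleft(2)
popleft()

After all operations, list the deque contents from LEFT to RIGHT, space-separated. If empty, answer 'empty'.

pushright(65): [65]
popright(): []
pushleft(90): [90]
pushleft(16): [16, 90]
pushright(96): [16, 90, 96]
pushleft(83): [83, 16, 90, 96]
pushleft(20): [20, 83, 16, 90, 96]
pushleft(64): [64, 20, 83, 16, 90, 96]
pushleft(2): [2, 64, 20, 83, 16, 90, 96]
popleft(): [64, 20, 83, 16, 90, 96]

Answer: 64 20 83 16 90 96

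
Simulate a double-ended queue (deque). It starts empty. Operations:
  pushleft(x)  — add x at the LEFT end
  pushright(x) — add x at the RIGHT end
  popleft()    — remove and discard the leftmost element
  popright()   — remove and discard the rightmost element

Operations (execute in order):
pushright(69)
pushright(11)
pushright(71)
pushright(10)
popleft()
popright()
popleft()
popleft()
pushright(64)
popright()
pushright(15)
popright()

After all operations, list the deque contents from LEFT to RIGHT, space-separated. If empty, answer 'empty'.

Answer: empty

Derivation:
pushright(69): [69]
pushright(11): [69, 11]
pushright(71): [69, 11, 71]
pushright(10): [69, 11, 71, 10]
popleft(): [11, 71, 10]
popright(): [11, 71]
popleft(): [71]
popleft(): []
pushright(64): [64]
popright(): []
pushright(15): [15]
popright(): []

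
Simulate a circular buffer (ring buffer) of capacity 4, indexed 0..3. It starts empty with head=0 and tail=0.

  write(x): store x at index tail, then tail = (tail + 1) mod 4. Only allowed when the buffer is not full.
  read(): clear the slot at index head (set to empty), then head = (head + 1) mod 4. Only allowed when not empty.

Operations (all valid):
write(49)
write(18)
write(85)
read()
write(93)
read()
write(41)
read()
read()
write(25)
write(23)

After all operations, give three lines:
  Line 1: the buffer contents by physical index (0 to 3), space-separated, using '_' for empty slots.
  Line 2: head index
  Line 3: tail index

write(49): buf=[49 _ _ _], head=0, tail=1, size=1
write(18): buf=[49 18 _ _], head=0, tail=2, size=2
write(85): buf=[49 18 85 _], head=0, tail=3, size=3
read(): buf=[_ 18 85 _], head=1, tail=3, size=2
write(93): buf=[_ 18 85 93], head=1, tail=0, size=3
read(): buf=[_ _ 85 93], head=2, tail=0, size=2
write(41): buf=[41 _ 85 93], head=2, tail=1, size=3
read(): buf=[41 _ _ 93], head=3, tail=1, size=2
read(): buf=[41 _ _ _], head=0, tail=1, size=1
write(25): buf=[41 25 _ _], head=0, tail=2, size=2
write(23): buf=[41 25 23 _], head=0, tail=3, size=3

Answer: 41 25 23 _
0
3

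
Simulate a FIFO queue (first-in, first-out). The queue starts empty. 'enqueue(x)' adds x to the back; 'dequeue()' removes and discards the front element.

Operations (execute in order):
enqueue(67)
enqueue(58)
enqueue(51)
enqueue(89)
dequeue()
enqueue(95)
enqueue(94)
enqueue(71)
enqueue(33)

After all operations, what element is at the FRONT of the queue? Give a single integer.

Answer: 58

Derivation:
enqueue(67): queue = [67]
enqueue(58): queue = [67, 58]
enqueue(51): queue = [67, 58, 51]
enqueue(89): queue = [67, 58, 51, 89]
dequeue(): queue = [58, 51, 89]
enqueue(95): queue = [58, 51, 89, 95]
enqueue(94): queue = [58, 51, 89, 95, 94]
enqueue(71): queue = [58, 51, 89, 95, 94, 71]
enqueue(33): queue = [58, 51, 89, 95, 94, 71, 33]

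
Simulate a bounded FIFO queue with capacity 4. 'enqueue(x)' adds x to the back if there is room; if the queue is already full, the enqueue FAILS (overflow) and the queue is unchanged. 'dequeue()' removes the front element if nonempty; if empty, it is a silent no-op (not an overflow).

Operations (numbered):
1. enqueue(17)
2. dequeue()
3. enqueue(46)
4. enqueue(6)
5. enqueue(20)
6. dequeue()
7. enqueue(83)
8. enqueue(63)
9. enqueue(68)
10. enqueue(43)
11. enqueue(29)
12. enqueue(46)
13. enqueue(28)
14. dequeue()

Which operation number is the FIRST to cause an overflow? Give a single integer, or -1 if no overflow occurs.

1. enqueue(17): size=1
2. dequeue(): size=0
3. enqueue(46): size=1
4. enqueue(6): size=2
5. enqueue(20): size=3
6. dequeue(): size=2
7. enqueue(83): size=3
8. enqueue(63): size=4
9. enqueue(68): size=4=cap → OVERFLOW (fail)
10. enqueue(43): size=4=cap → OVERFLOW (fail)
11. enqueue(29): size=4=cap → OVERFLOW (fail)
12. enqueue(46): size=4=cap → OVERFLOW (fail)
13. enqueue(28): size=4=cap → OVERFLOW (fail)
14. dequeue(): size=3

Answer: 9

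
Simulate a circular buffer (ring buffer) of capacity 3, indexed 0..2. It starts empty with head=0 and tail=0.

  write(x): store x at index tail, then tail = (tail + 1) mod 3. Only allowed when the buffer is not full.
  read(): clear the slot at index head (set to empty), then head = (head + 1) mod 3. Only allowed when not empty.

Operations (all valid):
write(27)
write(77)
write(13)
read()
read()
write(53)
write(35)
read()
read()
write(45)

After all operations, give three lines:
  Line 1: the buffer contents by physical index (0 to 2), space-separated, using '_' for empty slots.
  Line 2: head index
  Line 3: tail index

Answer: _ 35 45
1
0

Derivation:
write(27): buf=[27 _ _], head=0, tail=1, size=1
write(77): buf=[27 77 _], head=0, tail=2, size=2
write(13): buf=[27 77 13], head=0, tail=0, size=3
read(): buf=[_ 77 13], head=1, tail=0, size=2
read(): buf=[_ _ 13], head=2, tail=0, size=1
write(53): buf=[53 _ 13], head=2, tail=1, size=2
write(35): buf=[53 35 13], head=2, tail=2, size=3
read(): buf=[53 35 _], head=0, tail=2, size=2
read(): buf=[_ 35 _], head=1, tail=2, size=1
write(45): buf=[_ 35 45], head=1, tail=0, size=2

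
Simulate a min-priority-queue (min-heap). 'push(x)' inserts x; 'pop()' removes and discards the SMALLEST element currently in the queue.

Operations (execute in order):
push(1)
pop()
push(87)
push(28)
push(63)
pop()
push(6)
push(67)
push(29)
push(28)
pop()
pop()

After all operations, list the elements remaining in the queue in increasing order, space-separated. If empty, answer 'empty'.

Answer: 29 63 67 87

Derivation:
push(1): heap contents = [1]
pop() → 1: heap contents = []
push(87): heap contents = [87]
push(28): heap contents = [28, 87]
push(63): heap contents = [28, 63, 87]
pop() → 28: heap contents = [63, 87]
push(6): heap contents = [6, 63, 87]
push(67): heap contents = [6, 63, 67, 87]
push(29): heap contents = [6, 29, 63, 67, 87]
push(28): heap contents = [6, 28, 29, 63, 67, 87]
pop() → 6: heap contents = [28, 29, 63, 67, 87]
pop() → 28: heap contents = [29, 63, 67, 87]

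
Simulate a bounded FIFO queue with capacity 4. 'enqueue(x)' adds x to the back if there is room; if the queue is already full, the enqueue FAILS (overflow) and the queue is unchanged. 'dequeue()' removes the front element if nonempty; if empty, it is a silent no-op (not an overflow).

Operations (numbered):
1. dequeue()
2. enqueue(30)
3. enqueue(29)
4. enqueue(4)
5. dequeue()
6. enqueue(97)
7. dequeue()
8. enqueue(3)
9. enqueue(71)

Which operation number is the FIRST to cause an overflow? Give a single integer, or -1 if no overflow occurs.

1. dequeue(): empty, no-op, size=0
2. enqueue(30): size=1
3. enqueue(29): size=2
4. enqueue(4): size=3
5. dequeue(): size=2
6. enqueue(97): size=3
7. dequeue(): size=2
8. enqueue(3): size=3
9. enqueue(71): size=4

Answer: -1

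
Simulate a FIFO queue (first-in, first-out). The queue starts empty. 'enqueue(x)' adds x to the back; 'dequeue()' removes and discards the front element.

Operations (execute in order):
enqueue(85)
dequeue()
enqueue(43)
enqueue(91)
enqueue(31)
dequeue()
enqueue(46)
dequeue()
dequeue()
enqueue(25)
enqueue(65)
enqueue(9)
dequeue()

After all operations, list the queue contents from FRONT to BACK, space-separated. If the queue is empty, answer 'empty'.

Answer: 25 65 9

Derivation:
enqueue(85): [85]
dequeue(): []
enqueue(43): [43]
enqueue(91): [43, 91]
enqueue(31): [43, 91, 31]
dequeue(): [91, 31]
enqueue(46): [91, 31, 46]
dequeue(): [31, 46]
dequeue(): [46]
enqueue(25): [46, 25]
enqueue(65): [46, 25, 65]
enqueue(9): [46, 25, 65, 9]
dequeue(): [25, 65, 9]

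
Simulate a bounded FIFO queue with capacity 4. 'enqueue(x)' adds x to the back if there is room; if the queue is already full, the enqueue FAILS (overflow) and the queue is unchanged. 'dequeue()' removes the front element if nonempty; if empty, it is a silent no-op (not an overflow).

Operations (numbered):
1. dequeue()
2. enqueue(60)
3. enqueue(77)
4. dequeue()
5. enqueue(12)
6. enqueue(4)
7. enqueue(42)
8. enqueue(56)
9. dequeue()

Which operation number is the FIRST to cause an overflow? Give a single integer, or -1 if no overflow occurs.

1. dequeue(): empty, no-op, size=0
2. enqueue(60): size=1
3. enqueue(77): size=2
4. dequeue(): size=1
5. enqueue(12): size=2
6. enqueue(4): size=3
7. enqueue(42): size=4
8. enqueue(56): size=4=cap → OVERFLOW (fail)
9. dequeue(): size=3

Answer: 8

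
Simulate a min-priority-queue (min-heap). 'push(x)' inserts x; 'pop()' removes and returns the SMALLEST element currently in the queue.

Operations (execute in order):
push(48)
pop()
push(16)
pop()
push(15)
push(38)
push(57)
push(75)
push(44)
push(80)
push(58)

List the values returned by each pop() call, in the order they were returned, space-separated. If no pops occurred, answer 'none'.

Answer: 48 16

Derivation:
push(48): heap contents = [48]
pop() → 48: heap contents = []
push(16): heap contents = [16]
pop() → 16: heap contents = []
push(15): heap contents = [15]
push(38): heap contents = [15, 38]
push(57): heap contents = [15, 38, 57]
push(75): heap contents = [15, 38, 57, 75]
push(44): heap contents = [15, 38, 44, 57, 75]
push(80): heap contents = [15, 38, 44, 57, 75, 80]
push(58): heap contents = [15, 38, 44, 57, 58, 75, 80]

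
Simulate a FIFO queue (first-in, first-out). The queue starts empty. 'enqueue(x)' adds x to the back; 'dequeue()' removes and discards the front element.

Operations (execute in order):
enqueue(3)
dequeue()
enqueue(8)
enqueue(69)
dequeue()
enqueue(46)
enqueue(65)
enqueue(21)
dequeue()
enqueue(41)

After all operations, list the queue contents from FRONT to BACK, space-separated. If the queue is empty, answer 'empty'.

enqueue(3): [3]
dequeue(): []
enqueue(8): [8]
enqueue(69): [8, 69]
dequeue(): [69]
enqueue(46): [69, 46]
enqueue(65): [69, 46, 65]
enqueue(21): [69, 46, 65, 21]
dequeue(): [46, 65, 21]
enqueue(41): [46, 65, 21, 41]

Answer: 46 65 21 41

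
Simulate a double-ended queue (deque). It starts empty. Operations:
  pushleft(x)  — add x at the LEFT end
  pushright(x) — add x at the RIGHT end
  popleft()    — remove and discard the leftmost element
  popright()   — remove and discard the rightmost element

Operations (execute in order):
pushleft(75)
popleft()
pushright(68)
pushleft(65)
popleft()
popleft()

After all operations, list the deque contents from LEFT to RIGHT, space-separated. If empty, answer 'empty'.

pushleft(75): [75]
popleft(): []
pushright(68): [68]
pushleft(65): [65, 68]
popleft(): [68]
popleft(): []

Answer: empty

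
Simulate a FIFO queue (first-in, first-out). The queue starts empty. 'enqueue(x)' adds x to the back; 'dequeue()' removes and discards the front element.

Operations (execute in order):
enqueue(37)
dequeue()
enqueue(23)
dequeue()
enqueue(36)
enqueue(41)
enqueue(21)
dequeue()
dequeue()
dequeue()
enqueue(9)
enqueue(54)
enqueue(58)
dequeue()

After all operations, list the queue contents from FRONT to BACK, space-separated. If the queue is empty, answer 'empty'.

enqueue(37): [37]
dequeue(): []
enqueue(23): [23]
dequeue(): []
enqueue(36): [36]
enqueue(41): [36, 41]
enqueue(21): [36, 41, 21]
dequeue(): [41, 21]
dequeue(): [21]
dequeue(): []
enqueue(9): [9]
enqueue(54): [9, 54]
enqueue(58): [9, 54, 58]
dequeue(): [54, 58]

Answer: 54 58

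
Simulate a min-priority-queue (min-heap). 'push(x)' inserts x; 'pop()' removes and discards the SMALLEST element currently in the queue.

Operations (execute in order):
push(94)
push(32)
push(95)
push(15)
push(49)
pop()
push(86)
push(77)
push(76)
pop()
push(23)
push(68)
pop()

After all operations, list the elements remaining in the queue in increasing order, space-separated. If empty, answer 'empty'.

push(94): heap contents = [94]
push(32): heap contents = [32, 94]
push(95): heap contents = [32, 94, 95]
push(15): heap contents = [15, 32, 94, 95]
push(49): heap contents = [15, 32, 49, 94, 95]
pop() → 15: heap contents = [32, 49, 94, 95]
push(86): heap contents = [32, 49, 86, 94, 95]
push(77): heap contents = [32, 49, 77, 86, 94, 95]
push(76): heap contents = [32, 49, 76, 77, 86, 94, 95]
pop() → 32: heap contents = [49, 76, 77, 86, 94, 95]
push(23): heap contents = [23, 49, 76, 77, 86, 94, 95]
push(68): heap contents = [23, 49, 68, 76, 77, 86, 94, 95]
pop() → 23: heap contents = [49, 68, 76, 77, 86, 94, 95]

Answer: 49 68 76 77 86 94 95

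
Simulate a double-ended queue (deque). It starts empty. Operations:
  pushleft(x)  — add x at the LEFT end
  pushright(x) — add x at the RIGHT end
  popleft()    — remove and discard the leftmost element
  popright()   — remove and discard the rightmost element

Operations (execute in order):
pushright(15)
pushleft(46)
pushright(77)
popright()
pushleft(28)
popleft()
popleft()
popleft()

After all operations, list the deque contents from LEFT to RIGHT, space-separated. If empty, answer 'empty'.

Answer: empty

Derivation:
pushright(15): [15]
pushleft(46): [46, 15]
pushright(77): [46, 15, 77]
popright(): [46, 15]
pushleft(28): [28, 46, 15]
popleft(): [46, 15]
popleft(): [15]
popleft(): []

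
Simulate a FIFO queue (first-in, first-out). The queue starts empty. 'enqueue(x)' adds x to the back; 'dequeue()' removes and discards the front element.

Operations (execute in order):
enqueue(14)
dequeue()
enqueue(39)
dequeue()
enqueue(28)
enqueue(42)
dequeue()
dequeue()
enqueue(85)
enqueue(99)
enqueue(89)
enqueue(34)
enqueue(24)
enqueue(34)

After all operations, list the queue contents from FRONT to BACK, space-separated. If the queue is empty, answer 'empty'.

enqueue(14): [14]
dequeue(): []
enqueue(39): [39]
dequeue(): []
enqueue(28): [28]
enqueue(42): [28, 42]
dequeue(): [42]
dequeue(): []
enqueue(85): [85]
enqueue(99): [85, 99]
enqueue(89): [85, 99, 89]
enqueue(34): [85, 99, 89, 34]
enqueue(24): [85, 99, 89, 34, 24]
enqueue(34): [85, 99, 89, 34, 24, 34]

Answer: 85 99 89 34 24 34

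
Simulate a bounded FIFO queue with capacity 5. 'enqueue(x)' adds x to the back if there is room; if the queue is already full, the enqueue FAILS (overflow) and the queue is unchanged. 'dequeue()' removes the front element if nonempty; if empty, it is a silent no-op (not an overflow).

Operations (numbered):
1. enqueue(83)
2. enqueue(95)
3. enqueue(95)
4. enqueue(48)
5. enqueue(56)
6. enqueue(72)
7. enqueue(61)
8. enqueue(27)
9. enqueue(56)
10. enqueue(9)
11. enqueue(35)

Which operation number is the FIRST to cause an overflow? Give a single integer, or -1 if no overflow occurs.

1. enqueue(83): size=1
2. enqueue(95): size=2
3. enqueue(95): size=3
4. enqueue(48): size=4
5. enqueue(56): size=5
6. enqueue(72): size=5=cap → OVERFLOW (fail)
7. enqueue(61): size=5=cap → OVERFLOW (fail)
8. enqueue(27): size=5=cap → OVERFLOW (fail)
9. enqueue(56): size=5=cap → OVERFLOW (fail)
10. enqueue(9): size=5=cap → OVERFLOW (fail)
11. enqueue(35): size=5=cap → OVERFLOW (fail)

Answer: 6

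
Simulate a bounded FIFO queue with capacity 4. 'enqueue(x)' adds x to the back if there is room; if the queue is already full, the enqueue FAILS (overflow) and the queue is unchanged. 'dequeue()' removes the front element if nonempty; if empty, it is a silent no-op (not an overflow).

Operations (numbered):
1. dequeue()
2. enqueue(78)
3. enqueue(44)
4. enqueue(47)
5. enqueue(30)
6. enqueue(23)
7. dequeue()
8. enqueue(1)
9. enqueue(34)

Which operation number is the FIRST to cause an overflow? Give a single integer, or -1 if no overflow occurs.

Answer: 6

Derivation:
1. dequeue(): empty, no-op, size=0
2. enqueue(78): size=1
3. enqueue(44): size=2
4. enqueue(47): size=3
5. enqueue(30): size=4
6. enqueue(23): size=4=cap → OVERFLOW (fail)
7. dequeue(): size=3
8. enqueue(1): size=4
9. enqueue(34): size=4=cap → OVERFLOW (fail)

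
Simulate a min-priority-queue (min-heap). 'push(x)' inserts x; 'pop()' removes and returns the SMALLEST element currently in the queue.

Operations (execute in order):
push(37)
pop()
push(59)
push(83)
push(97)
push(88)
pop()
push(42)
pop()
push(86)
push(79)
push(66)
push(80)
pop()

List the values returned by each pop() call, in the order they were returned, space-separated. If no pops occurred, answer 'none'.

push(37): heap contents = [37]
pop() → 37: heap contents = []
push(59): heap contents = [59]
push(83): heap contents = [59, 83]
push(97): heap contents = [59, 83, 97]
push(88): heap contents = [59, 83, 88, 97]
pop() → 59: heap contents = [83, 88, 97]
push(42): heap contents = [42, 83, 88, 97]
pop() → 42: heap contents = [83, 88, 97]
push(86): heap contents = [83, 86, 88, 97]
push(79): heap contents = [79, 83, 86, 88, 97]
push(66): heap contents = [66, 79, 83, 86, 88, 97]
push(80): heap contents = [66, 79, 80, 83, 86, 88, 97]
pop() → 66: heap contents = [79, 80, 83, 86, 88, 97]

Answer: 37 59 42 66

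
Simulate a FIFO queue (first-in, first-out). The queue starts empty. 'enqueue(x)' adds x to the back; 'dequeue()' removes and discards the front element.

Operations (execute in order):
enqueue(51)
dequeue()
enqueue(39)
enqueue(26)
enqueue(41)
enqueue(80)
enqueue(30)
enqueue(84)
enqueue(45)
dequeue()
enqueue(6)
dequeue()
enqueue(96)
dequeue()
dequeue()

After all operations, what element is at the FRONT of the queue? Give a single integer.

Answer: 30

Derivation:
enqueue(51): queue = [51]
dequeue(): queue = []
enqueue(39): queue = [39]
enqueue(26): queue = [39, 26]
enqueue(41): queue = [39, 26, 41]
enqueue(80): queue = [39, 26, 41, 80]
enqueue(30): queue = [39, 26, 41, 80, 30]
enqueue(84): queue = [39, 26, 41, 80, 30, 84]
enqueue(45): queue = [39, 26, 41, 80, 30, 84, 45]
dequeue(): queue = [26, 41, 80, 30, 84, 45]
enqueue(6): queue = [26, 41, 80, 30, 84, 45, 6]
dequeue(): queue = [41, 80, 30, 84, 45, 6]
enqueue(96): queue = [41, 80, 30, 84, 45, 6, 96]
dequeue(): queue = [80, 30, 84, 45, 6, 96]
dequeue(): queue = [30, 84, 45, 6, 96]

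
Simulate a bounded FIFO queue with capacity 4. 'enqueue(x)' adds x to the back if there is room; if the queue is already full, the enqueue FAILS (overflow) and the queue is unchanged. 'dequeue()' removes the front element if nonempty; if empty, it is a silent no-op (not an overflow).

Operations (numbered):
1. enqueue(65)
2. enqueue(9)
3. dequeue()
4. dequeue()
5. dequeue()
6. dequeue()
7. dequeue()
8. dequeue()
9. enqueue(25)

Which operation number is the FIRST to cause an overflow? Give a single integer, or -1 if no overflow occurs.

Answer: -1

Derivation:
1. enqueue(65): size=1
2. enqueue(9): size=2
3. dequeue(): size=1
4. dequeue(): size=0
5. dequeue(): empty, no-op, size=0
6. dequeue(): empty, no-op, size=0
7. dequeue(): empty, no-op, size=0
8. dequeue(): empty, no-op, size=0
9. enqueue(25): size=1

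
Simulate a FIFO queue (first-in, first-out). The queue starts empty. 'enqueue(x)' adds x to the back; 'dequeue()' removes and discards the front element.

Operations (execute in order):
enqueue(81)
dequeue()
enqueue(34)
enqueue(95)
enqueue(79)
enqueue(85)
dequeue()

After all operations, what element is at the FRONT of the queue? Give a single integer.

enqueue(81): queue = [81]
dequeue(): queue = []
enqueue(34): queue = [34]
enqueue(95): queue = [34, 95]
enqueue(79): queue = [34, 95, 79]
enqueue(85): queue = [34, 95, 79, 85]
dequeue(): queue = [95, 79, 85]

Answer: 95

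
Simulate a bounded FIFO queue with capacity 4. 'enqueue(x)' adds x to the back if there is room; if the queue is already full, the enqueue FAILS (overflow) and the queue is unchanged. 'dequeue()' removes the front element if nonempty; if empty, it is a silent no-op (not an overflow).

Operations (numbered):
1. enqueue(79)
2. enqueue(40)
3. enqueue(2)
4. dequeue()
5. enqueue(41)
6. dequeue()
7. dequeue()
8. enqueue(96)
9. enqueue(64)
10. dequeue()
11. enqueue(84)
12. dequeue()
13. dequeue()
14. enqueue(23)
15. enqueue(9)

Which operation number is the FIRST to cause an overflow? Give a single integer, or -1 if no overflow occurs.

1. enqueue(79): size=1
2. enqueue(40): size=2
3. enqueue(2): size=3
4. dequeue(): size=2
5. enqueue(41): size=3
6. dequeue(): size=2
7. dequeue(): size=1
8. enqueue(96): size=2
9. enqueue(64): size=3
10. dequeue(): size=2
11. enqueue(84): size=3
12. dequeue(): size=2
13. dequeue(): size=1
14. enqueue(23): size=2
15. enqueue(9): size=3

Answer: -1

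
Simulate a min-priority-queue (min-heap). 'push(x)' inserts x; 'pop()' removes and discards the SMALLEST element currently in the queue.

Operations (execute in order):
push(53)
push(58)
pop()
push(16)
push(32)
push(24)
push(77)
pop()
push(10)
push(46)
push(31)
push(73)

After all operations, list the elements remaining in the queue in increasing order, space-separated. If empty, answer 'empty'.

push(53): heap contents = [53]
push(58): heap contents = [53, 58]
pop() → 53: heap contents = [58]
push(16): heap contents = [16, 58]
push(32): heap contents = [16, 32, 58]
push(24): heap contents = [16, 24, 32, 58]
push(77): heap contents = [16, 24, 32, 58, 77]
pop() → 16: heap contents = [24, 32, 58, 77]
push(10): heap contents = [10, 24, 32, 58, 77]
push(46): heap contents = [10, 24, 32, 46, 58, 77]
push(31): heap contents = [10, 24, 31, 32, 46, 58, 77]
push(73): heap contents = [10, 24, 31, 32, 46, 58, 73, 77]

Answer: 10 24 31 32 46 58 73 77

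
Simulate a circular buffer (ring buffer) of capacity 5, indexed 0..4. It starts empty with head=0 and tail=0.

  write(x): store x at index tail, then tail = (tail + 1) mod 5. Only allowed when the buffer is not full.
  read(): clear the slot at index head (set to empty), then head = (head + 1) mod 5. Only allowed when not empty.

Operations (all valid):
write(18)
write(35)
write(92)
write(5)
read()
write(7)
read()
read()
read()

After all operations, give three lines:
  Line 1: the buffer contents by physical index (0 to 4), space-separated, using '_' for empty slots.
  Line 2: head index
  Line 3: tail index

write(18): buf=[18 _ _ _ _], head=0, tail=1, size=1
write(35): buf=[18 35 _ _ _], head=0, tail=2, size=2
write(92): buf=[18 35 92 _ _], head=0, tail=3, size=3
write(5): buf=[18 35 92 5 _], head=0, tail=4, size=4
read(): buf=[_ 35 92 5 _], head=1, tail=4, size=3
write(7): buf=[_ 35 92 5 7], head=1, tail=0, size=4
read(): buf=[_ _ 92 5 7], head=2, tail=0, size=3
read(): buf=[_ _ _ 5 7], head=3, tail=0, size=2
read(): buf=[_ _ _ _ 7], head=4, tail=0, size=1

Answer: _ _ _ _ 7
4
0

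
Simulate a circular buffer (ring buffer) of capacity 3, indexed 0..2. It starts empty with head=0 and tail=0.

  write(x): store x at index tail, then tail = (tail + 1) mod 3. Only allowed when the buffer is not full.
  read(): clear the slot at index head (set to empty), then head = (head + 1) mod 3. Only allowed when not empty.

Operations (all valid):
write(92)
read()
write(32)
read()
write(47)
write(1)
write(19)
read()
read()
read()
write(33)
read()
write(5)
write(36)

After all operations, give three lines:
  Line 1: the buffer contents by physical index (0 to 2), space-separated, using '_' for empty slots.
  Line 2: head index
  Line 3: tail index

Answer: 5 36 _
0
2

Derivation:
write(92): buf=[92 _ _], head=0, tail=1, size=1
read(): buf=[_ _ _], head=1, tail=1, size=0
write(32): buf=[_ 32 _], head=1, tail=2, size=1
read(): buf=[_ _ _], head=2, tail=2, size=0
write(47): buf=[_ _ 47], head=2, tail=0, size=1
write(1): buf=[1 _ 47], head=2, tail=1, size=2
write(19): buf=[1 19 47], head=2, tail=2, size=3
read(): buf=[1 19 _], head=0, tail=2, size=2
read(): buf=[_ 19 _], head=1, tail=2, size=1
read(): buf=[_ _ _], head=2, tail=2, size=0
write(33): buf=[_ _ 33], head=2, tail=0, size=1
read(): buf=[_ _ _], head=0, tail=0, size=0
write(5): buf=[5 _ _], head=0, tail=1, size=1
write(36): buf=[5 36 _], head=0, tail=2, size=2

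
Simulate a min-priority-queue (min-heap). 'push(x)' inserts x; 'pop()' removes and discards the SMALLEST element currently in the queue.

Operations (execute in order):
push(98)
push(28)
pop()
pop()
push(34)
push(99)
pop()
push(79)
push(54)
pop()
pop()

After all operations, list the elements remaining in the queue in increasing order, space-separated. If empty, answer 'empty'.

push(98): heap contents = [98]
push(28): heap contents = [28, 98]
pop() → 28: heap contents = [98]
pop() → 98: heap contents = []
push(34): heap contents = [34]
push(99): heap contents = [34, 99]
pop() → 34: heap contents = [99]
push(79): heap contents = [79, 99]
push(54): heap contents = [54, 79, 99]
pop() → 54: heap contents = [79, 99]
pop() → 79: heap contents = [99]

Answer: 99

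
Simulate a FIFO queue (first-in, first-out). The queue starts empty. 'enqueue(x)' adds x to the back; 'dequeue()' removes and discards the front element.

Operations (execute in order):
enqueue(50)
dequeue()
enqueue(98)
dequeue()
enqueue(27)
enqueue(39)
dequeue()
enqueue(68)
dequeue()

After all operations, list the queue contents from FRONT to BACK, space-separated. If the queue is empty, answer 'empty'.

enqueue(50): [50]
dequeue(): []
enqueue(98): [98]
dequeue(): []
enqueue(27): [27]
enqueue(39): [27, 39]
dequeue(): [39]
enqueue(68): [39, 68]
dequeue(): [68]

Answer: 68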